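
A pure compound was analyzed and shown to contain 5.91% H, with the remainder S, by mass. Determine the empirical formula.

H2S

Assume 100 g: 5.91 g H, 94.09 g S.
H: 5.91 g ÷ 1.008 g/mol = 5.863 mol
S: 94.09 g ÷ 32.07 g/mol = 2.934 mol
Divide by the smallest (2.934 mol S): H 1.998, S 1.000
≈ 2:1 → H2S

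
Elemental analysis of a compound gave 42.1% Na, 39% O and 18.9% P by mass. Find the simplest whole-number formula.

Assume 100 g: 42.1 g Na, 39 g O, 18.9 g P.
Na: 42.1 g ÷ 22.99 g/mol = 1.831 mol
O: 39 g ÷ 16.00 g/mol = 2.438 mol
P: 18.9 g ÷ 30.97 g/mol = 0.6103 mol
Smallest is P at 0.6103 mol; normalising gives Na 3.001, O 3.994, P 1.000
≈ 3:4:1 → Na3O4P

Na3O4P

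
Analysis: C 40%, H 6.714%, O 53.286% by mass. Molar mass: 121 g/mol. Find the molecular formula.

C4H8O4

Assume 100 g: 40 g C, 6.714 g H, 53.286 g O.
Moles — C: 40 / 12.01 = 3.331 mol; H: 6.714 / 1.008 = 6.661 mol; O: 53.286 / 16.00 = 3.33 mol
Ratios (÷ 3.33): C 1.000, H 2.000, O 1.000
→ CH2O
Empirical-formula mass = 30.03 g/mol
n = 121 / 30.03 = 4.03 ≈ 4
Molecular formula = (CH2O)×4 = C4H8O4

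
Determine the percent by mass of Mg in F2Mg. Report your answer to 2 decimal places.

Molar mass = 2(19.00) + 1(24.31) = 62.310 g/mol
Mass of Mg per mole = 1 × 24.31 = 24.310 g
% Mg = 24.310 / 62.310 × 100 = 39.01%

39.01%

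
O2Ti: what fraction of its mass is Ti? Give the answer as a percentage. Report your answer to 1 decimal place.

Molar mass = 2(16.00) + 1(47.87) = 79.870 g/mol
Mass of Ti per mole = 1 × 47.87 = 47.870 g
% Ti = 47.870 / 79.870 × 100 = 59.9%

59.9%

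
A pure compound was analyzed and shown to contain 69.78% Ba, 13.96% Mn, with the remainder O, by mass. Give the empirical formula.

Assume 100 g: 69.78 g Ba, 13.96 g Mn, 16.26 g O.
Ba: 69.78 g ÷ 137.33 g/mol = 0.5081 mol
Mn: 13.96 g ÷ 54.94 g/mol = 0.2541 mol
O: 16.26 g ÷ 16.00 g/mol = 1.016 mol
Ratios (÷ 0.2541): Ba 2.000, Mn 1.000, O 3.999
→ Ba2MnO4

Ba2MnO4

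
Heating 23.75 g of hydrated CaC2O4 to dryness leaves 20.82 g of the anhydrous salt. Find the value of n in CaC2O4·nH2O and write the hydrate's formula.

Mass of water lost = 23.75 − 20.82 = 2.93 g → 2.93 / 18.02 = 0.1626 mol H2O
Molar mass of CaC2O4 = 128.10 g/mol → mol CaC2O4 = 20.82 / 128.10 = 0.1625
n = 0.1626 / 0.1625 = 1.00 ≈ 1 → CaC2O4·H2O

CaC2O4·H2O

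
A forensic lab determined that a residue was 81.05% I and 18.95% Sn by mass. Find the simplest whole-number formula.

I4Sn

Assume 100 g: 81.05 g I, 18.95 g Sn.
I: 81.05 g ÷ 126.90 g/mol = 0.6387 mol
Sn: 18.95 g ÷ 118.71 g/mol = 0.1596 mol
Ratios (÷ 0.1596): I 4.001, Sn 1.000
Ratio ≈ 4:1, so the empirical formula is I4Sn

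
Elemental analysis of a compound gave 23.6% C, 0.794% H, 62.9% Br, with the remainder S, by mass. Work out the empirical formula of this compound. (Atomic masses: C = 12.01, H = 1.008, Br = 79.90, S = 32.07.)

C5H2Br2S

Assume 100 g: 23.6 g C, 0.794 g H, 62.9 g Br, 12.71 g S.
C: 23.6 g ÷ 12.01 g/mol = 1.965 mol
H: 0.794 g ÷ 1.008 g/mol = 0.7877 mol
Br: 62.9 g ÷ 79.90 g/mol = 0.7872 mol
S: 12.71 g ÷ 32.07 g/mol = 0.3963 mol
Smallest is S at 0.3963 mol; normalising gives C 4.958, H 1.988, Br 1.986, S 1.000
→ C5H2Br2S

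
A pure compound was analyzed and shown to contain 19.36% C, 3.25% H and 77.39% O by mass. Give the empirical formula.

Assume 100 g: 19.36 g C, 3.25 g H, 77.39 g O.
C: 19.36 g ÷ 12.01 g/mol = 1.612 mol
H: 3.25 g ÷ 1.008 g/mol = 3.224 mol
O: 77.39 g ÷ 16.00 g/mol = 4.837 mol
Ratios (÷ 1.612): C 1.000, H 2.000, O 3.001
→ CH2O3

CH2O3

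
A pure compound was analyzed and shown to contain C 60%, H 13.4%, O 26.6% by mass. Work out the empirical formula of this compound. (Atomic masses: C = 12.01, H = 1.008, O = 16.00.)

C3H8O

Assume 100 g: 60 g C, 13.4 g H, 26.6 g O.
Moles — C: 60 / 12.01 = 4.996 mol; H: 13.4 / 1.008 = 13.29 mol; O: 26.6 / 16.00 = 1.663 mol
Smallest is O at 1.663 mol; normalising gives C 3.005, H 7.996, O 1.000
≈ 3:8:1 → C3H8O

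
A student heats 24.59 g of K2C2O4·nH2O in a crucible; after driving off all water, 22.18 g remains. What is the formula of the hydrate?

K2C2O4·H2O

Mass of water lost = 24.59 − 22.18 = 2.41 g → 2.41 / 18.02 = 0.1337 mol H2O
Molar mass of K2C2O4 = 166.22 g/mol → mol K2C2O4 = 22.18 / 166.22 = 0.1334
n = 0.1337 / 0.1334 = 1.00 ≈ 1 → K2C2O4·H2O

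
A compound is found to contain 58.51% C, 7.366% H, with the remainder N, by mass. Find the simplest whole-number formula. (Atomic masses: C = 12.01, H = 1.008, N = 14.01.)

Assume 100 g: 58.51 g C, 7.366 g H, 34.124 g N.
n(C) = 58.51/12.01 = 4.872, n(H) = 7.366/1.008 = 7.308, n(N) = 34.124/14.01 = 2.436
Divide by the smallest (2.436 mol N): C 2.000, H 3.000, N 1.000
Ratio ≈ 2:3:1, so the empirical formula is C2H3N

C2H3N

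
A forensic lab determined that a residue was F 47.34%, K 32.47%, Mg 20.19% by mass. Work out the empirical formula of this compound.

Assume 100 g: 47.34 g F, 32.47 g K, 20.19 g Mg.
n(F) = 47.34/19.00 = 2.492, n(K) = 32.47/39.10 = 0.8304, n(Mg) = 20.19/24.31 = 0.8305
Ratios (÷ 0.8304): F 3.000, K 1.000, Mg 1.000
→ F3KMg

F3KMg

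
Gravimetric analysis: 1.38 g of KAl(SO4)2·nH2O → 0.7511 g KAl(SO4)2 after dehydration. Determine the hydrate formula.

Mass of water lost = 1.38 − 0.7511 = 0.6289 g → 0.6289 / 18.02 = 0.0349 mol H2O
Molar mass of KAl(SO4)2 = 258.22 g/mol → mol KAl(SO4)2 = 0.7511 / 258.22 = 0.002909
n = 0.0349 / 0.002909 = 12.00 ≈ 12 → KAl(SO4)2·12H2O

KAl(SO4)2·12H2O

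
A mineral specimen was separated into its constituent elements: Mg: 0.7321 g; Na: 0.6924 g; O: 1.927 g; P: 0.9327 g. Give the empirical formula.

MgNaO4P

Moles — Mg: 0.7321 / 24.31 = 0.03012 mol; Na: 0.6924 / 22.99 = 0.03012 mol; O: 1.927 / 16.00 = 0.1204 mol; P: 0.9327 / 30.97 = 0.03012 mol
Smallest is Mg at 0.03012 mol; normalising gives Mg 1.000, Na 1.000, O 3.999, P 1.000
≈ 1:1:4:1 → MgNaO4P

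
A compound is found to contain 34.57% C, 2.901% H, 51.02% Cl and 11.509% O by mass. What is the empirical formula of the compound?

C4H4Cl2O

Assume 100 g: 34.57 g C, 2.901 g H, 51.02 g Cl, 11.509 g O.
n(C) = 34.57/12.01 = 2.878, n(H) = 2.901/1.008 = 2.878, n(Cl) = 51.02/35.45 = 1.439, n(O) = 11.509/16.00 = 0.7193
Smallest is O at 0.7193 mol; normalising gives C 4.002, H 4.001, Cl 2.001, O 1.000
≈ 4:4:2:1 → C4H4Cl2O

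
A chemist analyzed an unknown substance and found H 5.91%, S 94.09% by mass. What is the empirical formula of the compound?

Assume 100 g: 5.91 g H, 94.09 g S.
Moles — H: 5.91 / 1.008 = 5.863 mol; S: 94.09 / 32.07 = 2.934 mol
Ratios (÷ 2.934): H 1.998, S 1.000
≈ 2:1 → H2S

H2S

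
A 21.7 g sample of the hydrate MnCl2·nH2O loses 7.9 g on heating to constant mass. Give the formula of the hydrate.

MnCl2·4H2O

Mass of anhydrous MnCl2 = 21.7 − 7.9 = 13.8 g
mol H2O = 7.9 / 18.02 = 0.4384
Molar mass of MnCl2 = 125.84 g/mol → mol MnCl2 = 13.8 / 125.84 = 0.1097
n = 0.4384 / 0.1097 = 4.00 ≈ 4 → MnCl2·4H2O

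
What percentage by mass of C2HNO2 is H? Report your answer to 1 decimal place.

1.4%

Molar mass = 2(12.01) + 1(1.008) + 1(14.01) + 2(16.00) = 71.038 g/mol
Mass of H per mole = 1 × 1.008 = 1.008 g
% H = 1.008 / 71.038 × 100 = 1.4%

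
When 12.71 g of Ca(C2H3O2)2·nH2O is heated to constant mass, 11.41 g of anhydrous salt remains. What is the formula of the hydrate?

Ca(C2H3O2)2·H2O

Mass of water lost = 12.71 − 11.41 = 1.3 g → 1.3 / 18.02 = 0.07214 mol H2O
Molar mass of Ca(C2H3O2)2 = 158.17 g/mol → mol Ca(C2H3O2)2 = 11.41 / 158.17 = 0.07214
n = 0.07214 / 0.07214 = 1.00 ≈ 1 → Ca(C2H3O2)2·H2O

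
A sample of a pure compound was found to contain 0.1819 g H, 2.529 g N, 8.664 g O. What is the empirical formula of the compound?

HNO3

Moles — H: 0.1819 / 1.008 = 0.1805 mol; N: 2.529 / 14.01 = 0.1805 mol; O: 8.664 / 16.00 = 0.5415 mol
Ratios (÷ 0.1805): H 1.000, N 1.000, O 3.001
Ratio ≈ 1:1:3, so the empirical formula is HNO3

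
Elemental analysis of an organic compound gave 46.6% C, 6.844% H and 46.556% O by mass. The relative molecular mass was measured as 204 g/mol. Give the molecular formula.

Assume 100 g: 46.6 g C, 6.844 g H, 46.556 g O.
Moles — C: 46.6 / 12.01 = 3.88 mol; H: 6.844 / 1.008 = 6.79 mol; O: 46.556 / 16.00 = 2.91 mol
Ratios (÷ 2.91): C 1.333, H 2.333, O 1.000
Scaling by 3: C 4.00, H 7.00, O 3.00 → C4H7O3
Empirical-formula mass = 103.10 g/mol
n = 204 / 103.10 = 1.98 ≈ 2
Molecular formula = (C4H7O3)×2 = C8H14O6

C8H14O6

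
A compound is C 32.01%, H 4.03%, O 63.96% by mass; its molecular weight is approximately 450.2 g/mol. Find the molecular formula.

C12H18O18

Assume 100 g: 32.01 g C, 4.03 g H, 63.96 g O.
n(C) = 32.01/12.01 = 2.665, n(H) = 4.03/1.008 = 3.998, n(O) = 63.96/16.00 = 3.998
Smallest is C at 2.665 mol; normalising gives C 1.000, H 1.500, O 1.500
Multiply by 2: C 2.00, H 3.00, O 3.00 → C2H3O3
Empirical-formula mass = 75.04 g/mol
n = 450.2 / 75.04 = 6.00 ≈ 6
Molecular formula = (C2H3O3)×6 = C12H18O18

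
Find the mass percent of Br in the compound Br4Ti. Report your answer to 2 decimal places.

Molar mass = 4(79.90) + 1(47.87) = 367.470 g/mol
Mass of Br per mole = 4 × 79.90 = 319.600 g
% Br = 319.600 / 367.470 × 100 = 86.97%

86.97%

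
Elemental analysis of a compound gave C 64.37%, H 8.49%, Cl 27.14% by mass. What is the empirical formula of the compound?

C7H11Cl

Assume 100 g: 64.37 g C, 8.49 g H, 27.14 g Cl.
n(C) = 64.37/12.01 = 5.36, n(H) = 8.49/1.008 = 8.423, n(Cl) = 27.14/35.45 = 0.7656
Divide by the smallest (0.7656 mol Cl): C 7.001, H 11.002, Cl 1.000
→ C7H11Cl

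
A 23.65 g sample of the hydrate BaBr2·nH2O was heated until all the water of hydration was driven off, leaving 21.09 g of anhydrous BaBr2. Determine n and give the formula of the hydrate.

Mass of water lost = 23.65 − 21.09 = 2.56 g → 2.56 / 18.02 = 0.1421 mol H2O
Molar mass of BaBr2 = 297.13 g/mol → mol BaBr2 = 21.09 / 297.13 = 0.07098
n = 0.1421 / 0.07098 = 2.00 ≈ 2 → BaBr2·2H2O

BaBr2·2H2O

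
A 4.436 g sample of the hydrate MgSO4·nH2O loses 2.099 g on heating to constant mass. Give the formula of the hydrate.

MgSO4·6H2O

Mass of anhydrous MgSO4 = 4.436 − 2.099 = 2.337 g
mol H2O = 2.099 / 18.02 = 0.1165
Molar mass of MgSO4 = 120.38 g/mol → mol MgSO4 = 2.337 / 120.38 = 0.01941
n = 0.1165 / 0.01941 = 6.00 ≈ 6 → MgSO4·6H2O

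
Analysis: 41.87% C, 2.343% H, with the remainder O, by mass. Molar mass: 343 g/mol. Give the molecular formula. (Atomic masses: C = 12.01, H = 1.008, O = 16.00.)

Assume 100 g: 41.87 g C, 2.343 g H, 55.787 g O.
Moles — C: 41.87 / 12.01 = 3.486 mol; H: 2.343 / 1.008 = 2.324 mol; O: 55.787 / 16.00 = 3.487 mol
Smallest is H at 2.324 mol; normalising gives C 1.500, H 1.000, O 1.500
×2: C 3.00, H 2.00, O 3.00 → C3H2O3
Empirical-formula mass = 86.05 g/mol
n = 343 / 86.05 = 3.99 ≈ 4
Molecular formula = (C3H2O3)×4 = C12H8O12

C12H8O12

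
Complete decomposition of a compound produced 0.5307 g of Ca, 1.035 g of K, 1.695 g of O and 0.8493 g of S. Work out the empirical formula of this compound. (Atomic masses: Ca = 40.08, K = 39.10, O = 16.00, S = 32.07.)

CaK2O8S2

Moles — Ca: 0.5307 / 40.08 = 0.01324 mol; K: 1.035 / 39.10 = 0.02647 mol; O: 1.695 / 16.00 = 0.1059 mol; S: 0.8493 / 32.07 = 0.02648 mol
Smallest is Ca at 0.01324 mol; normalising gives Ca 1.000, K 1.999, O 8.001, S 2.000
Ratio ≈ 1:2:8:2, so the empirical formula is CaK2O8S2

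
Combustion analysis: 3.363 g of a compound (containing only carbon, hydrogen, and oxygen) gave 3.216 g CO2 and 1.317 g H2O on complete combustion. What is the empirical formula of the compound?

mol C = 3.216 / 44.01 = 0.07307; mass C = 0.07307 × 12.01 = 0.8776 g
mol H = 2 × (1.317 / 18.02) = 0.1462; mass H = 0.1462 × 1.008 = 0.1473 g
mass O = 3.363 − (1.025) = 2.338 g → mol O = 0.1461
Divide by the smallest (0.07307 mol C): C 1.000, H 2.000, O 2.000
≈ 1:2:2 → CH2O2

CH2O2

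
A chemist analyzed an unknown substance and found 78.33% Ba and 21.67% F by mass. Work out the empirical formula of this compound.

Assume 100 g: 78.33 g Ba, 21.67 g F.
Ba: 78.33 g ÷ 137.33 g/mol = 0.5704 mol
F: 21.67 g ÷ 19.00 g/mol = 1.141 mol
Ratios (÷ 0.5704): Ba 1.000, F 2.000
→ BaF2

BaF2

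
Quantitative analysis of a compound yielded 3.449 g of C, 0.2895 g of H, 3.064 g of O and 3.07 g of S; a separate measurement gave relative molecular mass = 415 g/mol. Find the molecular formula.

n(C) = 3.449/12.01 = 0.2872, n(H) = 0.2895/1.008 = 0.2872, n(O) = 3.064/16.00 = 0.1915, n(S) = 3.07/32.07 = 0.09573
Smallest is S at 0.09573 mol; normalising gives C 3.000, H 3.000, O 2.000, S 1.000
≈ 3:3:2:1 → C3H3O2S
Empirical-formula mass = 103.12 g/mol
n = 415 / 103.12 = 4.02 ≈ 4
Molecular formula = (C3H3O2S)×4 = C12H12O8S4

C12H12O8S4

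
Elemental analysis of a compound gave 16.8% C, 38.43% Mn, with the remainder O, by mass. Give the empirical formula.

Assume 100 g: 16.8 g C, 38.43 g Mn, 44.77 g O.
Moles — C: 16.8 / 12.01 = 1.399 mol; Mn: 38.43 / 54.94 = 0.6995 mol; O: 44.77 / 16.00 = 2.798 mol
Smallest is Mn at 0.6995 mol; normalising gives C 2.000, Mn 1.000, O 4.000
→ C2MnO4

C2MnO4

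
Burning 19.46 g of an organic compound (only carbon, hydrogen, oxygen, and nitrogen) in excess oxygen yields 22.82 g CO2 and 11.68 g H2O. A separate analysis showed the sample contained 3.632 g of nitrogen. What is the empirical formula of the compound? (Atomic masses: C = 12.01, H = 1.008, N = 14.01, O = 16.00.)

C2H5NO2

mol C = 22.82 / 44.01 = 0.5185; mass C = 0.5185 × 12.01 = 6.227 g
mol H = 2 × (11.68 / 18.02) = 1.296; mass H = 1.296 × 1.008 = 1.307 g
mol N = 3.632 / 14.01 = 0.2592
mass O = 19.46 − (11.17) = 8.294 g → mol O = 0.5184
Divide by the smallest (0.2592 mol N): C 2.000, H 5.000, N 1.000, O 2.000
≈ 2:5:1:2 → C2H5NO2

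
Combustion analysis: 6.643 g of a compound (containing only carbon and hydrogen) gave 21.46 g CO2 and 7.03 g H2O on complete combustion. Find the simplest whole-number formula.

mol C = 21.46 / 44.01 = 0.4876; mass C = 0.4876 × 12.01 = 5.856 g
mol H = 2 × (7.03 / 18.02) = 0.7802; mass H = 0.7802 × 1.008 = 0.7865 g
Divide by the smallest (0.4876 mol C): C 1.000, H 1.600
Multiply by 5: C 5.00, H 8.00 → C5H8

C5H8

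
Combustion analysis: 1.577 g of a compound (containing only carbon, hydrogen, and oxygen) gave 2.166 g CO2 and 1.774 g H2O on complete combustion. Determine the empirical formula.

CH4O

mol C = 2.166 / 44.01 = 0.04922; mass C = 0.04922 × 12.01 = 0.5911 g
mol H = 2 × (1.774 / 18.02) = 0.1969; mass H = 0.1969 × 1.008 = 0.1985 g
mass O = 1.577 − (0.7896) = 0.7874 g → mol O = 0.04922
Ratios (÷ 0.04922): C 1.000, H 4.001, O 1.000
→ CH4O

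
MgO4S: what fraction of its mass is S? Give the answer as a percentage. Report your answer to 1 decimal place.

26.6%

Molar mass = 1(24.31) + 4(16.00) + 1(32.07) = 120.380 g/mol
Mass of S per mole = 1 × 32.07 = 32.070 g
% S = 32.070 / 120.380 × 100 = 26.6%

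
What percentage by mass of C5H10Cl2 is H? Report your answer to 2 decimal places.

7.15%

Molar mass = 5(12.01) + 10(1.008) + 2(35.45) = 141.030 g/mol
Mass of H per mole = 10 × 1.008 = 10.080 g
% H = 10.080 / 141.030 × 100 = 7.15%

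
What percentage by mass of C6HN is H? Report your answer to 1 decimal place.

1.2%

Molar mass = 6(12.01) + 1(1.008) + 1(14.01) = 87.078 g/mol
Mass of H per mole = 1 × 1.008 = 1.008 g
% H = 1.008 / 87.078 × 100 = 1.2%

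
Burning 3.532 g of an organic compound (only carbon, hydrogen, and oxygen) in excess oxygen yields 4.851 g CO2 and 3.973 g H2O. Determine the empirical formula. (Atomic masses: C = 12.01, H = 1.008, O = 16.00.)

mol C = 4.851 / 44.01 = 0.1102; mass C = 0.1102 × 12.01 = 1.324 g
mol H = 2 × (3.973 / 18.02) = 0.4410; mass H = 0.4410 × 1.008 = 0.4445 g
mass O = 3.532 − (1.768) = 1.764 g → mol O = 0.1102
Divide by the smallest (0.1102 mol C): C 1.000, H 4.000, O 1.000
→ CH4O

CH4O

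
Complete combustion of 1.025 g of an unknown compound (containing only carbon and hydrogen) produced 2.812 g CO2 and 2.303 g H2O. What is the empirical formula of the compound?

mol C = 2.812 / 44.01 = 0.06389; mass C = 0.06389 × 12.01 = 0.7674 g
mol H = 2 × (2.303 / 18.02) = 0.2556; mass H = 0.2556 × 1.008 = 0.2576 g
Ratios (÷ 0.06389): C 1.000, H 4.000
≈ 1:4 → CH4

CH4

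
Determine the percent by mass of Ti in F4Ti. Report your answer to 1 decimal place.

Molar mass = 4(19.00) + 1(47.87) = 123.870 g/mol
Mass of Ti per mole = 1 × 47.87 = 47.870 g
% Ti = 47.870 / 123.870 × 100 = 38.6%

38.6%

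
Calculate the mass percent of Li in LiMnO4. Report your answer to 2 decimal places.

5.51%

Molar mass = 1(6.94) + 1(54.94) + 4(16.00) = 125.880 g/mol
Mass of Li per mole = 1 × 6.94 = 6.940 g
% Li = 6.940 / 125.880 × 100 = 5.51%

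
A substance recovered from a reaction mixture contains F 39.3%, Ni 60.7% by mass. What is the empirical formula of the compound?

Assume 100 g: 39.3 g F, 60.7 g Ni.
n(F) = 39.3/19.00 = 2.068, n(Ni) = 60.7/58.69 = 1.034
Smallest is Ni at 1.034 mol; normalising gives F 2.000, Ni 1.000
≈ 2:1 → F2Ni

F2Ni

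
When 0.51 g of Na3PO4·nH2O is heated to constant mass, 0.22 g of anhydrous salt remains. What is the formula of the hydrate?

Mass of water lost = 0.51 − 0.22 = 0.29 g → 0.29 / 18.02 = 0.01609 mol H2O
Molar mass of Na3PO4 = 163.94 g/mol → mol Na3PO4 = 0.22 / 163.94 = 0.001342
n = 0.01609 / 0.001342 = 11.99 ≈ 12 → Na3PO4·12H2O

Na3PO4·12H2O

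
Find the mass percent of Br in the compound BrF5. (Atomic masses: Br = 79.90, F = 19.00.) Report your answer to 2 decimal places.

Molar mass = 1(79.90) + 5(19.00) = 174.900 g/mol
Mass of Br per mole = 1 × 79.90 = 79.900 g
% Br = 79.900 / 174.900 × 100 = 45.68%

45.68%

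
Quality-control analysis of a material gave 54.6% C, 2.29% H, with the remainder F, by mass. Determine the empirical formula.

Assume 100 g: 54.6 g C, 2.29 g H, 43.11 g F.
n(C) = 54.6/12.01 = 4.546, n(H) = 2.29/1.008 = 2.272, n(F) = 43.11/19.00 = 2.269
Smallest is F at 2.269 mol; normalising gives C 2.004, H 1.001, F 1.000
≈ 2:1:1 → C2HF

C2HF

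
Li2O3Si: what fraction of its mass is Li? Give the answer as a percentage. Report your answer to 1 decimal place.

15.4%

Molar mass = 2(6.94) + 3(16.00) + 1(28.09) = 89.970 g/mol
Mass of Li per mole = 2 × 6.94 = 13.880 g
% Li = 13.880 / 89.970 × 100 = 15.4%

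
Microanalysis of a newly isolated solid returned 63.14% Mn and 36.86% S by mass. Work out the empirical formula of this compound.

Assume 100 g: 63.14 g Mn, 36.86 g S.
Moles — Mn: 63.14 / 54.94 = 1.149 mol; S: 36.86 / 32.07 = 1.149 mol
Divide by the smallest (1.149 mol Mn): Mn 1.000, S 1.000
Ratio ≈ 1:1, so the empirical formula is MnS

MnS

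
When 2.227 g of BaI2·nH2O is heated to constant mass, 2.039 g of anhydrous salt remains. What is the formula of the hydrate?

BaI2·2H2O

Mass of water lost = 2.227 − 2.039 = 0.188 g → 0.188 / 18.02 = 0.01043 mol H2O
Molar mass of BaI2 = 391.13 g/mol → mol BaI2 = 2.039 / 391.13 = 0.005213
n = 0.01043 / 0.005213 = 2.00 ≈ 2 → BaI2·2H2O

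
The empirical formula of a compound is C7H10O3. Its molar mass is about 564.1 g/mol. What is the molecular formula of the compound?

Empirical-formula mass = 142.15 g/mol
n = 564.1 / 142.15 = 3.97 ≈ 4
Molecular formula = (C7H10O3)4 = C28H40O12

C28H40O12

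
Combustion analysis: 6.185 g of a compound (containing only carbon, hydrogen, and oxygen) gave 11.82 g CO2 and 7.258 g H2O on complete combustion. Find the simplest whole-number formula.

mol C = 11.82 / 44.01 = 0.2686; mass C = 0.2686 × 12.01 = 3.226 g
mol H = 2 × (7.258 / 18.02) = 0.8055; mass H = 0.8055 × 1.008 = 0.8120 g
mass O = 6.185 − (4.038) = 2.147 g → mol O = 0.1342
Divide by the smallest (0.1342 mol O): C 2.001, H 6.002, O 1.000
Ratio ≈ 2:6:1, so the empirical formula is C2H6O

C2H6O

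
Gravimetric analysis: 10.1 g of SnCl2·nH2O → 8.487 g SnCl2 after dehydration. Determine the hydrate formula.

Mass of water lost = 10.1 − 8.487 = 1.613 g → 1.613 / 18.02 = 0.08951 mol H2O
Molar mass of SnCl2 = 189.61 g/mol → mol SnCl2 = 8.487 / 189.61 = 0.04476
n = 0.08951 / 0.04476 = 2.00 ≈ 2 → SnCl2·2H2O

SnCl2·2H2O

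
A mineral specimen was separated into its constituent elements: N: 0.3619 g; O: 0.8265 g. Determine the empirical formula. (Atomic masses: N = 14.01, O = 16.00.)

NO2

Moles — N: 0.3619 / 14.01 = 0.02583 mol; O: 0.8265 / 16.00 = 0.05166 mol
Divide by the smallest (0.02583 mol N): N 1.000, O 2.000
≈ 1:2 → NO2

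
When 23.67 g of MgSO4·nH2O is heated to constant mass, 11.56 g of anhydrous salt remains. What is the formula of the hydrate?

MgSO4·7H2O

Mass of water lost = 23.67 − 11.56 = 12.11 g → 12.11 / 18.02 = 0.672 mol H2O
Molar mass of MgSO4 = 120.38 g/mol → mol MgSO4 = 11.56 / 120.38 = 0.09603
n = 0.672 / 0.09603 = 7.00 ≈ 7 → MgSO4·7H2O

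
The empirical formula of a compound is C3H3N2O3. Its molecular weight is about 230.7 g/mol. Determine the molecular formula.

C6H6N4O6

Empirical-formula mass = 115.07 g/mol
n = 230.7 / 115.07 = 2.00 ≈ 2
Molecular formula = (C3H3N2O3)2 = C6H6N4O6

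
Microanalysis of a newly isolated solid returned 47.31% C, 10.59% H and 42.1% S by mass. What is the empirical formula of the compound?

Assume 100 g: 47.31 g C, 10.59 g H, 42.1 g S.
Moles — C: 47.31 / 12.01 = 3.939 mol; H: 10.59 / 1.008 = 10.51 mol; S: 42.1 / 32.07 = 1.313 mol
Smallest is S at 1.313 mol; normalising gives C 3.001, H 8.003, S 1.000
Ratio ≈ 3:8:1, so the empirical formula is C3H8S

C3H8S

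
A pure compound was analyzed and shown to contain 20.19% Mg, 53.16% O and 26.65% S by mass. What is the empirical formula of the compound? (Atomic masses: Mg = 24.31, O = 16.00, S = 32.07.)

Assume 100 g: 20.19 g Mg, 53.16 g O, 26.65 g S.
Mg: 20.19 g ÷ 24.31 g/mol = 0.8305 mol
O: 53.16 g ÷ 16.00 g/mol = 3.322 mol
S: 26.65 g ÷ 32.07 g/mol = 0.831 mol
Smallest is Mg at 0.8305 mol; normalising gives Mg 1.000, O 4.000, S 1.001
Ratio ≈ 1:4:1, so the empirical formula is MgO4S

MgO4S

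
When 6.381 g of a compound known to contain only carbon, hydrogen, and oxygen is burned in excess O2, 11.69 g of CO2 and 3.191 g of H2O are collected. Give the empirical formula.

mol C = 11.69 / 44.01 = 0.2656; mass C = 0.2656 × 12.01 = 3.190 g
mol H = 2 × (3.191 / 18.02) = 0.3542; mass H = 0.3542 × 1.008 = 0.3570 g
mass O = 6.381 − (3.547) = 2.834 g → mol O = 0.1771
Smallest is O at 0.1771 mol; normalising gives C 1.500, H 2.000, O 1.000
Scaling by 2: C 3.00, H 4.00, O 2.00 → C3H4O2

C3H4O2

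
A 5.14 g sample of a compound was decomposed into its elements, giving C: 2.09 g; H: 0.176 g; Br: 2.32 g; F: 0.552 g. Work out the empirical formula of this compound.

C6H6BrF

n(C) = 2.09/12.01 = 0.174, n(H) = 0.176/1.008 = 0.1746, n(Br) = 2.32/79.90 = 0.02904, n(F) = 0.552/19.00 = 0.02905
Divide by the smallest (0.02904 mol Br): C 5.993, H 6.013, Br 1.000, F 1.001
→ C6H6BrF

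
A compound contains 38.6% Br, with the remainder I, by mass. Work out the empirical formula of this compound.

BrI

Assume 100 g: 38.6 g Br, 61.4 g I.
Br: 38.6 g ÷ 79.90 g/mol = 0.4831 mol
I: 61.4 g ÷ 126.90 g/mol = 0.4838 mol
Divide by the smallest (0.4831 mol Br): Br 1.000, I 1.002
→ BrI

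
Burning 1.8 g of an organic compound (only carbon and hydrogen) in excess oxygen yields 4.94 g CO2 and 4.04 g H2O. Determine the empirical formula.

CH4

mol C = 4.94 / 44.01 = 0.1122; mass C = 0.1122 × 12.01 = 1.348 g
mol H = 2 × (4.04 / 18.02) = 0.4484; mass H = 0.4484 × 1.008 = 0.4520 g
Divide by the smallest (0.1122 mol C): C 1.000, H 3.995
Ratio ≈ 1:4, so the empirical formula is CH4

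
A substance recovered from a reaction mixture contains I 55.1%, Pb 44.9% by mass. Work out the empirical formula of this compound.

Assume 100 g: 55.1 g I, 44.9 g Pb.
I: 55.1 g ÷ 126.90 g/mol = 0.4342 mol
Pb: 44.9 g ÷ 207.2 g/mol = 0.2167 mol
Divide by the smallest (0.2167 mol Pb): I 2.004, Pb 1.000
Ratio ≈ 2:1, so the empirical formula is I2Pb

I2Pb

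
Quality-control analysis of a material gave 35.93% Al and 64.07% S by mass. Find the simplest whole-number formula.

Al2S3

Assume 100 g: 35.93 g Al, 64.07 g S.
Al: 35.93 g ÷ 26.98 g/mol = 1.332 mol
S: 64.07 g ÷ 32.07 g/mol = 1.998 mol
Divide by the smallest (1.332 mol Al): Al 1.000, S 1.500
Scaling by 2: Al 2.00, S 3.00 → Al2S3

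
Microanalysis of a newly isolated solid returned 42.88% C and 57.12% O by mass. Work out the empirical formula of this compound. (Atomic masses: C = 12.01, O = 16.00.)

Assume 100 g: 42.88 g C, 57.12 g O.
Moles — C: 42.88 / 12.01 = 3.57 mol; O: 57.12 / 16.00 = 3.57 mol
Divide by the smallest (3.57 mol O): C 1.000, O 1.000
≈ 1:1 → CO

CO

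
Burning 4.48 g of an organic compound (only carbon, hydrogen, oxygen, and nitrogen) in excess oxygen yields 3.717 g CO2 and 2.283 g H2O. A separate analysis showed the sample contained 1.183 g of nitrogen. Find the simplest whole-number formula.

mol C = 3.717 / 44.01 = 0.08446; mass C = 0.08446 × 12.01 = 1.014 g
mol H = 2 × (2.283 / 18.02) = 0.2534; mass H = 0.2534 × 1.008 = 0.2554 g
mol N = 1.183 / 14.01 = 0.08444
mass O = 4.48 − (2.453) = 2.027 g → mol O = 0.1267
Ratios (÷ 0.08444): C 1.000, H 3.001, N 1.000, O 1.501
Scaling by 2: C 2.00, H 6.00, N 2.00, O 3.00 → C2H6N2O3

C2H6N2O3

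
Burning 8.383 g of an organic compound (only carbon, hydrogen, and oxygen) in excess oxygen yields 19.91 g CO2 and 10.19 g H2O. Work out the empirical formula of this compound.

C4H10O

mol C = 19.91 / 44.01 = 0.4524; mass C = 0.4524 × 12.01 = 5.433 g
mol H = 2 × (10.19 / 18.02) = 1.131; mass H = 1.131 × 1.008 = 1.140 g
mass O = 8.383 − (6.573) = 1.810 g → mol O = 0.1131
Smallest is O at 0.1131 mol; normalising gives C 4.000, H 9.999, O 1.000
→ C4H10O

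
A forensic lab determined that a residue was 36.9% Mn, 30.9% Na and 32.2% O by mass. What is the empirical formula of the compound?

MnNa2O3

Assume 100 g: 36.9 g Mn, 30.9 g Na, 32.2 g O.
Mn: 36.9 g ÷ 54.94 g/mol = 0.6716 mol
Na: 30.9 g ÷ 22.99 g/mol = 1.344 mol
O: 32.2 g ÷ 16.00 g/mol = 2.013 mol
Smallest is Mn at 0.6716 mol; normalising gives Mn 1.000, Na 2.001, O 2.996
≈ 1:2:3 → MnNa2O3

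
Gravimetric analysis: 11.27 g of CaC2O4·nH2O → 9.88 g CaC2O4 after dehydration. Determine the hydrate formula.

CaC2O4·H2O

Mass of water lost = 11.27 − 9.88 = 1.39 g → 1.39 / 18.02 = 0.07714 mol H2O
Molar mass of CaC2O4 = 128.10 g/mol → mol CaC2O4 = 9.88 / 128.10 = 0.07713
n = 0.07714 / 0.07713 = 1.00 ≈ 1 → CaC2O4·H2O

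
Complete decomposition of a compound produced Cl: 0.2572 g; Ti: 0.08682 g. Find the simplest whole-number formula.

n(Cl) = 0.2572/35.45 = 0.007255, n(Ti) = 0.08682/47.87 = 0.001814
Ratios (÷ 0.001814): Cl 4.000, Ti 1.000
Ratio ≈ 4:1, so the empirical formula is Cl4Ti

Cl4Ti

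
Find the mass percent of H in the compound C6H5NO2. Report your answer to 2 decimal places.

4.09%

Molar mass = 6(12.01) + 5(1.008) + 1(14.01) + 2(16.00) = 123.110 g/mol
Mass of H per mole = 5 × 1.008 = 5.040 g
% H = 5.040 / 123.110 × 100 = 4.09%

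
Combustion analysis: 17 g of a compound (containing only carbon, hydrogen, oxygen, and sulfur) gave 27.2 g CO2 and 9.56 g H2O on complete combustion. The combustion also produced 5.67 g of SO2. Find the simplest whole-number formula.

mol C = 27.2 / 44.01 = 0.6180; mass C = 0.6180 × 12.01 = 7.423 g
mol H = 2 × (9.56 / 18.02) = 1.061; mass H = 1.061 × 1.008 = 1.070 g
mol S = 5.67 / 64.07 = 0.08850; mass S = 2.838 g
mass O = 17 − (11.33) = 5.670 g → mol O = 0.3544
Smallest is S at 0.0885 mol; normalising gives C 6.984, H 11.990, O 4.004, S 1.000
→ C7H12O4S

C7H12O4S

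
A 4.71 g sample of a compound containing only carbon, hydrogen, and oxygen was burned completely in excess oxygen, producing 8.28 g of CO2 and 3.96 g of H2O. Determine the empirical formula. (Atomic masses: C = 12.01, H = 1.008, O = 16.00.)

C3H7O2

mol C = 8.28 / 44.01 = 0.1881; mass C = 0.1881 × 12.01 = 2.260 g
mol H = 2 × (3.96 / 18.02) = 0.4395; mass H = 0.4395 × 1.008 = 0.4430 g
mass O = 4.71 − (2.703) = 2.007 g → mol O = 0.1255
Divide by the smallest (0.1255 mol O): C 1.500, H 3.503, O 1.000
Scaling by 2: C 3.00, H 7.01, O 2.00 → C3H7O2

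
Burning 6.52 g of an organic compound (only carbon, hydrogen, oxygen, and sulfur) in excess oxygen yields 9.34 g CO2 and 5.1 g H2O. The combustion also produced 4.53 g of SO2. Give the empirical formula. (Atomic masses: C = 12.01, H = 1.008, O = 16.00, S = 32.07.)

mol C = 9.34 / 44.01 = 0.2122; mass C = 0.2122 × 12.01 = 2.549 g
mol H = 2 × (5.1 / 18.02) = 0.5660; mass H = 0.5660 × 1.008 = 0.5706 g
mol S = 4.53 / 64.07 = 0.07070; mass S = 2.267 g
mass O = 6.52 − (5.387) = 1.133 g → mol O = 0.07082
Ratios (÷ 0.0707): C 3.002, H 8.006, O 1.002, S 1.000
→ C3H8OS

C3H8OS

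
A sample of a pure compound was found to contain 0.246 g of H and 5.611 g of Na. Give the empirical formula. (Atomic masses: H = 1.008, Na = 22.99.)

HNa

n(H) = 0.246/1.008 = 0.244, n(Na) = 5.611/22.99 = 0.2441
Divide by the smallest (0.244 mol H): H 1.000, Na 1.000
Ratio ≈ 1:1, so the empirical formula is HNa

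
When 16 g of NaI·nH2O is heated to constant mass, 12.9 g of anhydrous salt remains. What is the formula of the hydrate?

NaI·2H2O

Mass of water lost = 16 − 12.9 = 3.1 g → 3.1 / 18.02 = 0.172 mol H2O
Molar mass of NaI = 149.89 g/mol → mol NaI = 12.9 / 149.89 = 0.08606
n = 0.172 / 0.08606 = 2.00 ≈ 2 → NaI·2H2O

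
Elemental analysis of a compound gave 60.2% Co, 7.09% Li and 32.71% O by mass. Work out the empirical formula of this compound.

Assume 100 g: 60.2 g Co, 7.09 g Li, 32.71 g O.
Moles — Co: 60.2 / 58.93 = 1.022 mol; Li: 7.09 / 6.94 = 1.022 mol; O: 32.71 / 16.00 = 2.044 mol
Ratios (÷ 1.022): Co 1.000, Li 1.000, O 2.001
Ratio ≈ 1:1:2, so the empirical formula is CoLiO2

CoLiO2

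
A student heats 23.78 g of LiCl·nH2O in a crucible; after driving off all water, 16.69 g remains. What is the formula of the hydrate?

LiCl·H2O

Mass of water lost = 23.78 − 16.69 = 7.09 g → 7.09 / 18.02 = 0.3935 mol H2O
Molar mass of LiCl = 42.39 g/mol → mol LiCl = 16.69 / 42.39 = 0.3937
n = 0.3935 / 0.3937 = 1.00 ≈ 1 → LiCl·H2O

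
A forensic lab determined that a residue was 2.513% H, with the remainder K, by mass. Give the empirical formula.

HK

Assume 100 g: 2.513 g H, 97.487 g K.
H: 2.513 g ÷ 1.008 g/mol = 2.493 mol
K: 97.487 g ÷ 39.10 g/mol = 2.493 mol
Smallest is H at 2.493 mol; normalising gives H 1.000, K 1.000
≈ 1:1 → HK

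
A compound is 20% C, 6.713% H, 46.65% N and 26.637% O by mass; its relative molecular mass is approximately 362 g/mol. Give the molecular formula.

C6H24N12O6

Assume 100 g: 20 g C, 6.713 g H, 46.65 g N, 26.637 g O.
C: 20 g ÷ 12.01 g/mol = 1.665 mol
H: 6.713 g ÷ 1.008 g/mol = 6.66 mol
N: 46.65 g ÷ 14.01 g/mol = 3.33 mol
O: 26.637 g ÷ 16.00 g/mol = 1.665 mol
Ratios (÷ 1.665): C 1.000, H 4.000, N 2.000, O 1.000
→ CH4N2O
Empirical-formula mass = 60.06 g/mol
n = 362 / 60.06 = 6.03 ≈ 6
Molecular formula = (CH4N2O)×6 = C6H24N12O6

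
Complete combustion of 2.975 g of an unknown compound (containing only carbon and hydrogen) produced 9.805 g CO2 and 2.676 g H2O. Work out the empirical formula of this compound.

mol C = 9.805 / 44.01 = 0.2228; mass C = 0.2228 × 12.01 = 2.676 g
mol H = 2 × (2.676 / 18.02) = 0.2970; mass H = 0.2970 × 1.008 = 0.2994 g
Divide by the smallest (0.2228 mol C): C 1.000, H 1.333
Multiply by 3: C 3.00, H 4.00 → C3H4

C3H4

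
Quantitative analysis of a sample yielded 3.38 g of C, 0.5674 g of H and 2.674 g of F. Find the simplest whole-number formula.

n(C) = 3.38/12.01 = 0.2814, n(H) = 0.5674/1.008 = 0.5629, n(F) = 2.674/19.00 = 0.1407
Ratios (÷ 0.1407): C 2.000, H 4.000, F 1.000
≈ 2:4:1 → C2H4F

C2H4F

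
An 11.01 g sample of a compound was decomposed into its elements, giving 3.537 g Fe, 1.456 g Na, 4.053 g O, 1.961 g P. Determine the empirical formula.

n(Fe) = 3.537/55.85 = 0.06333, n(Na) = 1.456/22.99 = 0.06333, n(O) = 4.053/16.00 = 0.2533, n(P) = 1.961/30.97 = 0.06332
Smallest is P at 0.06332 mol; normalising gives Fe 1.000, Na 1.000, O 4.001, P 1.000
≈ 1:1:4:1 → FeNaO4P

FeNaO4P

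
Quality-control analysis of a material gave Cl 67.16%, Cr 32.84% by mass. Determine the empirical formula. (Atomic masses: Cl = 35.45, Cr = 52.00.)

Cl3Cr

Assume 100 g: 67.16 g Cl, 32.84 g Cr.
Moles — Cl: 67.16 / 35.45 = 1.894 mol; Cr: 32.84 / 52.00 = 0.6315 mol
Ratios (÷ 0.6315): Cl 3.000, Cr 1.000
≈ 3:1 → Cl3Cr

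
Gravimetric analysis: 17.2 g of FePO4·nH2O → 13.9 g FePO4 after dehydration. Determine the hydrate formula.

Mass of water lost = 17.2 − 13.9 = 3.3 g → 3.3 / 18.02 = 0.1831 mol H2O
Molar mass of FePO4 = 150.82 g/mol → mol FePO4 = 13.9 / 150.82 = 0.09216
n = 0.1831 / 0.09216 = 1.99 ≈ 2 → FePO4·2H2O

FePO4·2H2O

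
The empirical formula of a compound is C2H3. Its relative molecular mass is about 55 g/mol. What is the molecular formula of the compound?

Empirical-formula mass = 27.04 g/mol
n = 55 / 27.04 = 2.03 ≈ 2
Molecular formula = (C2H3)2 = C4H6

C4H6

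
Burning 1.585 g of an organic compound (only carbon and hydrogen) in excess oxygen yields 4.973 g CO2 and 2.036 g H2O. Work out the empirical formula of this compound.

CH2

mol C = 4.973 / 44.01 = 0.1130; mass C = 0.1130 × 12.01 = 1.357 g
mol H = 2 × (2.036 / 18.02) = 0.2260; mass H = 0.2260 × 1.008 = 0.2278 g
Divide by the smallest (0.113 mol C): C 1.000, H 2.000
Ratio ≈ 1:2, so the empirical formula is CH2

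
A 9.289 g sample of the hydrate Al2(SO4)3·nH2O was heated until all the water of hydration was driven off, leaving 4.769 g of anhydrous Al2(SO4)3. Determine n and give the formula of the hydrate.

Al2(SO4)3·18H2O

Mass of water lost = 9.289 − 4.769 = 4.52 g → 4.52 / 18.02 = 0.2508 mol H2O
Molar mass of Al2(SO4)3 = 342.17 g/mol → mol Al2(SO4)3 = 4.769 / 342.17 = 0.01394
n = 0.2508 / 0.01394 = 18.00 ≈ 18 → Al2(SO4)3·18H2O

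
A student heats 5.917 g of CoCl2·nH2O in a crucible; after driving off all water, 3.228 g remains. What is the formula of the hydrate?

Mass of water lost = 5.917 − 3.228 = 2.689 g → 2.689 / 18.02 = 0.1492 mol H2O
Molar mass of CoCl2 = 129.83 g/mol → mol CoCl2 = 3.228 / 129.83 = 0.02486
n = 0.1492 / 0.02486 = 6.00 ≈ 6 → CoCl2·6H2O

CoCl2·6H2O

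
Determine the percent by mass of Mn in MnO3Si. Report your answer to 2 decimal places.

41.93%

Molar mass = 1(54.94) + 3(16.00) + 1(28.09) = 131.030 g/mol
Mass of Mn per mole = 1 × 54.94 = 54.940 g
% Mn = 54.940 / 131.030 × 100 = 41.93%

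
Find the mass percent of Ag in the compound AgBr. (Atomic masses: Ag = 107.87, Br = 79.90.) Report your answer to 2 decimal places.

Molar mass = 1(107.87) + 1(79.90) = 187.770 g/mol
Mass of Ag per mole = 1 × 107.87 = 107.870 g
% Ag = 107.870 / 187.770 × 100 = 57.45%

57.45%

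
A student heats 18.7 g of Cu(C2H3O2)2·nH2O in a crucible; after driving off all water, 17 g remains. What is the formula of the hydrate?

Mass of water lost = 18.7 − 17 = 1.7 g → 1.7 / 18.02 = 0.09434 mol H2O
Molar mass of Cu(C2H3O2)2 = 181.64 g/mol → mol Cu(C2H3O2)2 = 17 / 181.64 = 0.09359
n = 0.09434 / 0.09359 = 1.01 ≈ 1 → Cu(C2H3O2)2·H2O

Cu(C2H3O2)2·H2O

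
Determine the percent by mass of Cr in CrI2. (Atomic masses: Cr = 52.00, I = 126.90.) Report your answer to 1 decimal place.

17.0%

Molar mass = 1(52.00) + 2(126.90) = 305.800 g/mol
Mass of Cr per mole = 1 × 52.00 = 52.000 g
% Cr = 52.000 / 305.800 × 100 = 17.0%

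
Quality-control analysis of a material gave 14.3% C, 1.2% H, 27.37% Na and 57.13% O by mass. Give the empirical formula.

CHNaO3

Assume 100 g: 14.3 g C, 1.2 g H, 27.37 g Na, 57.13 g O.
n(C) = 14.3/12.01 = 1.191, n(H) = 1.2/1.008 = 1.19, n(Na) = 27.37/22.99 = 1.191, n(O) = 57.13/16.00 = 3.571
Ratios (÷ 1.19): C 1.000, H 1.000, Na 1.000, O 2.999
→ CHNaO3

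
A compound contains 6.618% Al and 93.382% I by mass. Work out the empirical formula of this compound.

Assume 100 g: 6.618 g Al, 93.382 g I.
n(Al) = 6.618/26.98 = 0.2453, n(I) = 93.382/126.90 = 0.7359
Ratios (÷ 0.2453): Al 1.000, I 3.000
≈ 1:3 → AlI3

AlI3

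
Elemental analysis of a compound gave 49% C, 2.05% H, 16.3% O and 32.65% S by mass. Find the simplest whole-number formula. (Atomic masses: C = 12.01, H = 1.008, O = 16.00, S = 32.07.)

Assume 100 g: 49 g C, 2.05 g H, 16.3 g O, 32.65 g S.
n(C) = 49/12.01 = 4.08, n(H) = 2.05/1.008 = 2.034, n(O) = 16.3/16.00 = 1.019, n(S) = 32.65/32.07 = 1.018
Ratios (÷ 1.018): C 4.007, H 1.998, O 1.001, S 1.000
→ C4H2OS

C4H2OS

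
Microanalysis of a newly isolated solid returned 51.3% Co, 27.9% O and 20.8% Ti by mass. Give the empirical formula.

Co2O4Ti

Assume 100 g: 51.3 g Co, 27.9 g O, 20.8 g Ti.
n(Co) = 51.3/58.93 = 0.8705, n(O) = 27.9/16.00 = 1.744, n(Ti) = 20.8/47.87 = 0.4345
Divide by the smallest (0.4345 mol Ti): Co 2.003, O 4.013, Ti 1.000
≈ 2:4:1 → Co2O4Ti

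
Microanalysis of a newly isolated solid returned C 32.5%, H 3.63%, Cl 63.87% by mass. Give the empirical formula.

Assume 100 g: 32.5 g C, 3.63 g H, 63.87 g Cl.
n(C) = 32.5/12.01 = 2.706, n(H) = 3.63/1.008 = 3.601, n(Cl) = 63.87/35.45 = 1.802
Ratios (÷ 1.802): C 1.502, H 1.999, Cl 1.000
Scaling by 2: C 3.00, H 4.00, Cl 2.00 → C3H4Cl2

C3H4Cl2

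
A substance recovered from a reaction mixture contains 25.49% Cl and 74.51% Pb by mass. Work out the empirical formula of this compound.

Assume 100 g: 25.49 g Cl, 74.51 g Pb.
Cl: 25.49 g ÷ 35.45 g/mol = 0.719 mol
Pb: 74.51 g ÷ 207.2 g/mol = 0.3596 mol
Divide by the smallest (0.3596 mol Pb): Cl 2.000, Pb 1.000
Ratio ≈ 2:1, so the empirical formula is Cl2Pb

Cl2Pb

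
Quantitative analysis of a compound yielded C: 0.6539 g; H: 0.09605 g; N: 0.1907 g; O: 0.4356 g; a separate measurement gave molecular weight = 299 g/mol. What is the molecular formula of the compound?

Moles — C: 0.6539 / 12.01 = 0.05445 mol; H: 0.09605 / 1.008 = 0.09529 mol; N: 0.1907 / 14.01 = 0.01361 mol; O: 0.4356 / 16.00 = 0.02722 mol
Smallest is N at 0.01361 mol; normalising gives C 4.000, H 7.000, N 1.000, O 2.000
→ C4H7NO2
Empirical-formula mass = 101.11 g/mol
n = 299 / 101.11 = 2.96 ≈ 3
Molecular formula = (C4H7NO2)×3 = C12H21N3O6

C12H21N3O6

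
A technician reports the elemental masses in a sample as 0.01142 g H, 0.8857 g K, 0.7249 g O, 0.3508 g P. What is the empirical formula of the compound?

HK2O4P

n(H) = 0.01142/1.008 = 0.01133, n(K) = 0.8857/39.10 = 0.02265, n(O) = 0.7249/16.00 = 0.04531, n(P) = 0.3508/30.97 = 0.01133
Ratios (÷ 0.01133): H 1.000, K 2.000, O 4.000, P 1.000
Ratio ≈ 1:2:4:1, so the empirical formula is HK2O4P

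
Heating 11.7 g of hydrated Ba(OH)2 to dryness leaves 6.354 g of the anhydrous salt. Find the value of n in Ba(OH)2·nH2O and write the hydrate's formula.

Ba(OH)2·8H2O

Mass of water lost = 11.7 − 6.354 = 5.346 g → 5.346 / 18.02 = 0.2967 mol H2O
Molar mass of Ba(OH)2 = 171.35 g/mol → mol Ba(OH)2 = 6.354 / 171.35 = 0.03708
n = 0.2967 / 0.03708 = 8.00 ≈ 8 → Ba(OH)2·8H2O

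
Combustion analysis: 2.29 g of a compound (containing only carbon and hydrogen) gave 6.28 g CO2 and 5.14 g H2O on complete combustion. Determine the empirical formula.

mol C = 6.28 / 44.01 = 0.1427; mass C = 0.1427 × 12.01 = 1.714 g
mol H = 2 × (5.14 / 18.02) = 0.5705; mass H = 0.5705 × 1.008 = 0.5750 g
Divide by the smallest (0.1427 mol C): C 1.000, H 3.998
≈ 1:4 → CH4

CH4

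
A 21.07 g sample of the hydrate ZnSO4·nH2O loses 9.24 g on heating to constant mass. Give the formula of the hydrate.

Mass of anhydrous ZnSO4 = 21.07 − 9.24 = 11.83 g
mol H2O = 9.24 / 18.02 = 0.5128
Molar mass of ZnSO4 = 161.45 g/mol → mol ZnSO4 = 11.83 / 161.45 = 0.07327
n = 0.5128 / 0.07327 = 7.00 ≈ 7 → ZnSO4·7H2O

ZnSO4·7H2O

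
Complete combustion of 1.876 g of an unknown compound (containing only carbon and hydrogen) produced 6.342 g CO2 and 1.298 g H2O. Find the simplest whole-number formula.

mol C = 6.342 / 44.01 = 0.1441; mass C = 0.1441 × 12.01 = 1.731 g
mol H = 2 × (1.298 / 18.02) = 0.1441; mass H = 0.1441 × 1.008 = 0.1452 g
Divide by the smallest (0.1441 mol H): C 1.000, H 1.000
→ CH

CH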